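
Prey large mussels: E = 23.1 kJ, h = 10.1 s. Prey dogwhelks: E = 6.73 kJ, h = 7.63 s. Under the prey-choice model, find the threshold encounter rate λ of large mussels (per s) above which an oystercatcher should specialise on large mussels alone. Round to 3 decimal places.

Drop dogwhelks once their profitability E₂/h₂ falls below the rate achievable on large mussels alone: E₂/h₂ = λE₁/(1 + λh₁).
Solve for λ: λE₁h₂ = E₂(1 + λh₁) → λ(E₁h₂ − E₂h₁) = E₂ → λ = E₂/(E₁h₂ − E₂h₁).
λ = 6.73/(23.1×7.63 − 6.73×10.1) = 6.73/108.3 = 0.06215 per s.

0.062 per s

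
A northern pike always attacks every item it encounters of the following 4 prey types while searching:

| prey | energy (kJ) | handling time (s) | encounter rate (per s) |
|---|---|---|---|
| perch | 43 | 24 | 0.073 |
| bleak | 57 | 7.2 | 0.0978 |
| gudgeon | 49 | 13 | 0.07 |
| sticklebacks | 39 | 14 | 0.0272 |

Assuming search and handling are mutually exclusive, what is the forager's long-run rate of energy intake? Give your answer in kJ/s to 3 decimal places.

R = Σλ_iE_i / (1 + Σλ_ih_i)
Numerator: 0.073×43 + 0.0978×57 + 0.07×49 + 0.0272×39 = 13.2
Denominator: 1 + 0.073×24 + 0.0978×7.2 + 0.07×13 + 0.0272×14 = 4.747
R = 13.2/4.747 = 2.782 kJ/s

2.782 kJ/s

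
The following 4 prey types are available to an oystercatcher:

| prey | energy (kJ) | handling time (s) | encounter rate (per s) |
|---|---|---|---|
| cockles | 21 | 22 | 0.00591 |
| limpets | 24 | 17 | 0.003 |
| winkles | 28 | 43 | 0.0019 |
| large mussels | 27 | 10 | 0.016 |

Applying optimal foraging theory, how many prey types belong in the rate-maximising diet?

4

Rank by E/h (kJ/s): large mussels 2.7, limpets 1.41, cockles 0.955, winkles 0.651. Include each in turn until the next type's E/h falls below the running intake rate.
Rate on top 1: 0.3724. limpets: 1.41 > 0.3724 → include.
Rate on top 2: 0.4162. cockles: 0.955 > 0.4162 → include.
Rate on top 3: 0.4684. winkles: 0.651 > 0.4684 → include.
Optimal diet: large mussels, limpets, cockles, winkles — 4 of 4 types.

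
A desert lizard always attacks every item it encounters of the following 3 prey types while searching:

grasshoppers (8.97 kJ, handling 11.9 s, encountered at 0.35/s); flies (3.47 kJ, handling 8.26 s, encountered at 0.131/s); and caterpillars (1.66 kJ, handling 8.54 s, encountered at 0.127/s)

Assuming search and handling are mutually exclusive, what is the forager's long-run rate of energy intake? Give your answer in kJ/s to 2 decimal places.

R = (0.35×8.97 + 0.131×3.47 + 0.127×1.66) / (1 + 0.35×11.9 + 0.131×8.26 + 0.127×8.54) = 3.805/7.332 = 0.519 kJ/s.

0.52 kJ/s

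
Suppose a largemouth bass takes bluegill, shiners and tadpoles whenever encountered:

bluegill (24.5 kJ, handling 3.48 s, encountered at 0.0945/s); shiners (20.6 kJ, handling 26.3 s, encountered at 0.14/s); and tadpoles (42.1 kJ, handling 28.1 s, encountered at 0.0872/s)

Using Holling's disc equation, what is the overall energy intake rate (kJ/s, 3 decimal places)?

1.189 kJ/s

Energy encountered per unit search time: 0.0945×24.5 + 0.14×20.6 + 0.0872×42.1 = 8.87 kJ/s.
Handling time per unit search time: 0.0945×3.48 + 0.14×26.3 + 0.0872×28.1 = 6.461.
Rate = 8.87/(1 + 6.461) = 1.189 kJ/s.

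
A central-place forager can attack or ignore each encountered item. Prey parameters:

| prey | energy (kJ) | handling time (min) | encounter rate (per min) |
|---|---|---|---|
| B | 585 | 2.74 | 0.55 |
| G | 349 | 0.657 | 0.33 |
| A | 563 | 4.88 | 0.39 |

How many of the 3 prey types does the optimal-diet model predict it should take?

Profitabilities (E/h, kJ/min): G 531, B 214, A 115. Add prey in this order while the next type's profitability exceeds the intake rate on those already taken.
Rate on top 1: 94.65. B: 214 > 94.65 → include.
Rate on top 2: 160.4. A: 115 < 160.4 → exclude; stop.
Optimal diet: G, B — 2 of 3 types.

2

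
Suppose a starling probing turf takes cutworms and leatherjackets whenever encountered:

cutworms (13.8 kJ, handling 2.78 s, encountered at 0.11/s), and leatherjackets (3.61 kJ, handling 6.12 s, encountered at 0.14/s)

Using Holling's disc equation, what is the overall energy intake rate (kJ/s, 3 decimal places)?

R = (0.11×13.8 + 0.14×3.61) / (1 + 0.11×2.78 + 0.14×6.12) = 2.023/2.163 = 0.9356 kJ/s.

0.936 kJ/s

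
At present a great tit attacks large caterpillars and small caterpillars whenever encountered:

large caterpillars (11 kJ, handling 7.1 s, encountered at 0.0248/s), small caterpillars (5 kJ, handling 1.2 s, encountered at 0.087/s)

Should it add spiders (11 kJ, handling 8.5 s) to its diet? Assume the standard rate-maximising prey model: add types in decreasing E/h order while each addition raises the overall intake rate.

On large caterpillars and small caterpillars alone, R = ΣλE/(1+Σλh) = 0.7078/1.28 = 0.5528 kJ/s.
Profitability of spiders: 11/8.5 = 1.294 kJ/s.
Since 1.294 > R, including spiders increases the long-run rate.

Yes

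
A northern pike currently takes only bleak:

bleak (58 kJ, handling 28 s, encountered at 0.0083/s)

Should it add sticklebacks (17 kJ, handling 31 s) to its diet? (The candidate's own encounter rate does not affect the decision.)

Yes

On bleak alone, R = ΣλE/(1+Σλh) = 0.4814/1.232 = 0.3906 kJ/s.
sticklebacks: E/h = 17/31 = 0.5484 kJ/s.
Since 0.5484 > R, including sticklebacks increases the long-run rate.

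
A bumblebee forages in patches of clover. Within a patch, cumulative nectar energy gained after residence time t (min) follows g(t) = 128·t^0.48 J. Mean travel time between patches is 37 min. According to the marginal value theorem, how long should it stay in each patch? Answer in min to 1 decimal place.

34.2 min

Maximise g(t)/(T+t): set derivative to zero → g'(t)(T+t) = g(t).
g'(t) = 0.48·128·t^-0.52. Setting 0.48·128·t^-0.52 = 128·t^0.48/(37+t) gives 0.48(37+t) = t, so 0.52·t = 0.48×37.
t* = 0.48×37/0.52 = 34.15 min.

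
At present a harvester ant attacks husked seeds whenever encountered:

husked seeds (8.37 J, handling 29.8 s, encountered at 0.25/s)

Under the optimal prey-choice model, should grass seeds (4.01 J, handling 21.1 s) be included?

Intake rate on the current diet: R = (0.25×8.37) / (1 + 0.25×29.8) = 2.092/8.45 = 0.2476 J/s.
Profitability of grass seeds: 4.01/21.1 = 0.19 J/s.
Since 0.19 < R, time spent handling grass seeds is better spent searching.

No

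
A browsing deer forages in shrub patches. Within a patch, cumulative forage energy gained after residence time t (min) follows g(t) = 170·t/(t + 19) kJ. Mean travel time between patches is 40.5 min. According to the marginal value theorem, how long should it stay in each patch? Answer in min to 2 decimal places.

27.74 min

By the marginal value theorem, leave when the instantaneous gain rate g'(t) equals the habitat-wide average g(t)/(T + t).
g'(t) = 170·19/(t + 19)². Setting 170·19/(t+19)² = 170t/[(t+19)(40.5+t)] gives 19(40.5+t) = t(t+19), so t² = 19×40.5 = 769.5.
t* = √769.5 = 27.74 min.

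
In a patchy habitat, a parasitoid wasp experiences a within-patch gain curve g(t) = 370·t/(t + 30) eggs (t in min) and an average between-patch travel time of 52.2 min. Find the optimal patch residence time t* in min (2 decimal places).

39.57 min

Optimal t* satisfies g'(t*) = g(t*)/(T + t*).
g'(t) = 370·30/(t + 30)². Setting 370·30/(t+30)² = 370t/[(t+30)(52.2+t)] gives 30(52.2+t) = t(t+30), so t² = 30×52.2 = 1566.
t* = √1566 = 39.57 min.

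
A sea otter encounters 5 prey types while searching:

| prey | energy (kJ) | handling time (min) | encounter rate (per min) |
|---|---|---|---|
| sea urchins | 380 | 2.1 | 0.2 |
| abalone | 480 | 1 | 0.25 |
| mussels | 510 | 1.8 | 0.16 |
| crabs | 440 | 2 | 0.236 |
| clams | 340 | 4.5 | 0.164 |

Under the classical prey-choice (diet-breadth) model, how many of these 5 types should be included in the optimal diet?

4

Rank by E/h (kJ/min): abalone 480, mussels 283, crabs 220, sea urchins 181, clams 75.6. Include each in turn until the next type's E/h falls below the running intake rate.
Rate on top 1: 96. mussels: 283 > 96 → include.
Rate on top 2: 131.1. crabs: 220 > 131.1 → include.
Rate on top 3: 152. sea urchins: 181 > 152 → include.
Rate on top 4: 157. clams: 75.6 < 157 → exclude; stop.
Optimal diet: abalone, mussels, crabs, sea urchins — 4 of 5 types.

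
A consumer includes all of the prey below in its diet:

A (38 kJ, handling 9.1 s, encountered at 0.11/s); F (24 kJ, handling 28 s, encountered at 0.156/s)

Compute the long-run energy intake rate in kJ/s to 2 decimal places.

1.24 kJ/s

Energy encountered per unit search time: 0.11×38 + 0.156×24 = 7.924 kJ/s.
Handling time per unit search time: 0.11×9.1 + 0.156×28 = 5.369.
Rate = 7.924/(1 + 5.369) = 1.244 kJ/s.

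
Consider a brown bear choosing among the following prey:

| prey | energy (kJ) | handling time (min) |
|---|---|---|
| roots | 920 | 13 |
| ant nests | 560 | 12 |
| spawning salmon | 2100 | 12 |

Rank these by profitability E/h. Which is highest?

spawning salmon

In descending order of E/h:
spawning salmon: 2100/12 = 175 kJ/min
roots: 920/13 = 70.8 kJ/min
ant nests: 560/12 = 46.7 kJ/min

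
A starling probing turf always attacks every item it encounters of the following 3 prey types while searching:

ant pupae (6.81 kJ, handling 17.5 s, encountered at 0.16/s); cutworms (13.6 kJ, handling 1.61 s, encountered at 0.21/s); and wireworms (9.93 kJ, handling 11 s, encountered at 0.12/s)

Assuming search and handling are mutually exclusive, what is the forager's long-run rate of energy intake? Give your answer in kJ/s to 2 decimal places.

0.94 kJ/s

R = (0.16×6.81 + 0.21×13.6 + 0.12×9.93) / (1 + 0.16×17.5 + 0.21×1.61 + 0.12×11) = 5.137/5.458 = 0.9412 kJ/s.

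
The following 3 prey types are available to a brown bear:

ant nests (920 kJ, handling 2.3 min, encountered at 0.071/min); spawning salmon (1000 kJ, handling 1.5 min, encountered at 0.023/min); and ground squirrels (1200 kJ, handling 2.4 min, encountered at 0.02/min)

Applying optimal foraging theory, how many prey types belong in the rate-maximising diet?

E/h in descending order: spawning salmon 667, ground squirrels 500, ant nests 400 kJ/min. The optimal diet is the largest prefix of this list for which every included type satisfies E_i/h_i > R on the types above it.
Rate on top 1: 22.23. ground squirrels: 500 > 22.23 → include.
Rate on top 2: 43.42. ant nests: 400 > 43.42 → include.
Optimal diet: spawning salmon, ground squirrels, ant nests — 3 of 3 types.

3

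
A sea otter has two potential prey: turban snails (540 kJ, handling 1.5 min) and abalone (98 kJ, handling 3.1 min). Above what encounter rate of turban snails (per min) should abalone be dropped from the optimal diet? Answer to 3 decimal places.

The zero-one rule: include abalone iff E₂/h₂ > λE₁/(1+λh₁). Equality gives the switch point.
λE₁h₂ = E₂ + λE₂h₁ ⇒ λ = E₂/(E₁h₂ − E₂h₁) = 98/(1674 − 147) = 0.06418 per min.

0.064 per min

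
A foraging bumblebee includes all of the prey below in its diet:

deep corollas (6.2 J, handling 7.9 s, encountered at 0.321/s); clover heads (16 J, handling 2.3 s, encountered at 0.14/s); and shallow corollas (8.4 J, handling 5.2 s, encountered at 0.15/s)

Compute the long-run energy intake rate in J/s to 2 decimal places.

1.18 J/s

R = (0.321×6.2 + 0.14×16 + 0.15×8.4) / (1 + 0.321×7.9 + 0.14×2.3 + 0.15×5.2) = 5.49/4.638 = 1.184 J/s.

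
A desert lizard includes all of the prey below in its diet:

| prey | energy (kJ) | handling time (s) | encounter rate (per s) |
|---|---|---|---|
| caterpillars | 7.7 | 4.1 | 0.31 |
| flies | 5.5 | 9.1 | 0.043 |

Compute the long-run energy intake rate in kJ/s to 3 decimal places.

R = (0.31×7.7 + 0.043×5.5) / (1 + 0.31×4.1 + 0.043×9.1) = 2.623/2.662 = 0.9854 kJ/s.

0.985 kJ/s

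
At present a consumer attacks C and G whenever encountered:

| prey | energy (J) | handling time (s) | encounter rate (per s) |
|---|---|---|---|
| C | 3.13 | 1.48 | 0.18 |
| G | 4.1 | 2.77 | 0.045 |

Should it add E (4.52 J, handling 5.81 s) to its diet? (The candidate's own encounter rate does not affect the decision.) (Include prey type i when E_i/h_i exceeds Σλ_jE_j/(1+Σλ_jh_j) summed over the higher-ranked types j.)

Yes

On C and G alone, R = ΣλE/(1+Σλh) = 0.7479/1.391 = 0.5377 J/s.
Profitability of E: 4.52/5.81 = 0.778 J/s.
0.778 > 0.5377, so adding E raises the average — include it.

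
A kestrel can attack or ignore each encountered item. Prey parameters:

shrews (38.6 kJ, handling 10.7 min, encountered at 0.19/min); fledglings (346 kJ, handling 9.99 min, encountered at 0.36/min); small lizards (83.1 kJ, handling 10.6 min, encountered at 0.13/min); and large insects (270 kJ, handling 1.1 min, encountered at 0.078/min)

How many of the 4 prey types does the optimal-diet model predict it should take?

Profitabilities (E/h, kJ/min): large insects 245, fledglings 34.6, small lizards 7.84, shrews 3.61. Add prey in this order while the next type's profitability exceeds the intake rate on those already taken.
Rate on top 1: 19.4. fledglings: 34.6 > 19.4 → include.
Rate on top 2: 31.1. small lizards: 7.84 < 31.1 → exclude; stop.
Optimal diet: large insects, fledglings — 2 of 4 types.

2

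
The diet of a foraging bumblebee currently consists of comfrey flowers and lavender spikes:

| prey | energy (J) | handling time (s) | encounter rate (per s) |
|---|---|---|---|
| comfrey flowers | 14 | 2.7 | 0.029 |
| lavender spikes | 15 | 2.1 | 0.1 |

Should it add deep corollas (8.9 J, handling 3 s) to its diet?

Yes

On comfrey flowers and lavender spikes alone, R = ΣλE/(1+Σλh) = 1.906/1.288 = 1.479 J/s.
Profitability of deep corollas: 8.9/3 = 2.967 J/s.
Since 2.967 > R, including deep corollas increases the long-run rate.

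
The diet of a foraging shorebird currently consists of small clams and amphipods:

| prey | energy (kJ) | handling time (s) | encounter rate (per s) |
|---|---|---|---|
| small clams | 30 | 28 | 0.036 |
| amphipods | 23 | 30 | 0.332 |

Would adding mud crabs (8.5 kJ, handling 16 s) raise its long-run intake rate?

Intake rate on the current diet: R = (0.036×30 + 0.332×23) / (1 + 0.036×28 + 0.332×30) = 8.716/11.97 = 0.7283 kJ/s.
mud crabs: E/h = 8.5/16 = 0.5312 kJ/s.
0.5312 < 0.7283, so adding mud crabs would lower the average — exclude it.

No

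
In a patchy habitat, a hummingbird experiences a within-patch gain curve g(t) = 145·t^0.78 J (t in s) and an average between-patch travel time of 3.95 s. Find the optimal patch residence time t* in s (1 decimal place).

14.0 s

Maximise g(t)/(T+t): set derivative to zero → g'(t)(T+t) = g(t).
g'(t) = 0.78·145·t^-0.22. Setting 0.78·145·t^-0.22 = 145·t^0.78/(3.95+t) gives 0.78(3.95+t) = t, so 0.22·t = 0.78×3.95.
t* = 0.78×3.95/0.22 = 14 s.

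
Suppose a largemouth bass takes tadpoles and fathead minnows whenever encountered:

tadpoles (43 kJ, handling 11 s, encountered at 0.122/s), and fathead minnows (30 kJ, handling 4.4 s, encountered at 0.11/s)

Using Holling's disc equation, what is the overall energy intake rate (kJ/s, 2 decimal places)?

3.02 kJ/s

R = Σλ_iE_i / (1 + Σλ_ih_i)
Numerator: 0.122×43 + 0.11×30 = 8.546
Denominator: 1 + 0.122×11 + 0.11×4.4 = 2.826
R = 8.546/2.826 = 3.024 kJ/s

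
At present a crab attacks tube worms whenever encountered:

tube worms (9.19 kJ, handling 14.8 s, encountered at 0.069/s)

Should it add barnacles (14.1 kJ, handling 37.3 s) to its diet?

Yes

Current rate: (0.069×9.19)/(1 + 0.069×14.8) = 0.3137 kJ/s.
Profitability of barnacles: 14.1/37.3 = 0.378 kJ/s.
0.378 > 0.3137, so adding barnacles raises the average — include it.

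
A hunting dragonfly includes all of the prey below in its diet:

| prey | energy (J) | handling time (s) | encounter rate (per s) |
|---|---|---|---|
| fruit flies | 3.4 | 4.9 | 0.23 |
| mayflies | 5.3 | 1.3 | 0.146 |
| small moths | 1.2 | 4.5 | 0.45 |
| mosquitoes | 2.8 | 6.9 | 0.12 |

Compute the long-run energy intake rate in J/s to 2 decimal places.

R = (0.23×3.4 + 0.146×5.3 + 0.45×1.2 + 0.12×2.8) / (1 + 0.23×4.9 + 0.146×1.3 + 0.45×4.5 + 0.12×6.9) = 2.432/5.17 = 0.4704 J/s.

0.47 J/s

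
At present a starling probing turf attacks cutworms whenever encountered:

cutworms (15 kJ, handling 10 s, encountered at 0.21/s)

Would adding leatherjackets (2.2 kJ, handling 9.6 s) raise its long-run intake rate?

No

On cutworms alone, R = ΣλE/(1+Σλh) = 3.15/3.1 = 1.016 kJ/s.
leatherjackets: E/h = 2.2/9.6 = 0.2292 kJ/s.
0.2292 < 1.016, so adding leatherjackets would lower the average — exclude it.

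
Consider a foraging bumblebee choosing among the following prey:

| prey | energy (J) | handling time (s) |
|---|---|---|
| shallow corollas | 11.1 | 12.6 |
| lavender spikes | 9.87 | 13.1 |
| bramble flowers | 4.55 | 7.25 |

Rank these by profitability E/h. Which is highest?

shallow corollas

Profitability E/h (J/s): shallow corollas = 11.1/12.6 = 0.881, lavender spikes = 9.87/13.1 = 0.753, bramble flowers = 4.55/7.25 = 0.628.
Ranked: shallow corollas > lavender spikes > bramble flowers.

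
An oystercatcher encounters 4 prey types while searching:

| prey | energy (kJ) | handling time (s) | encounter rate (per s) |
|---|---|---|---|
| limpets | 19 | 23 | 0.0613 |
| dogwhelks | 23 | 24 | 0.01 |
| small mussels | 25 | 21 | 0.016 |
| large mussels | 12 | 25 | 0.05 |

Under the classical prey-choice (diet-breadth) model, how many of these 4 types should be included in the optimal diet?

3

Profitabilities (E/h, kJ/s): small mussels 1.19, dogwhelks 0.958, limpets 0.826, large mussels 0.48. Add prey in this order while the next type's profitability exceeds the intake rate on those already taken.
Rate on top 1: 0.2994. dogwhelks: 0.958 > 0.2994 → include.
Rate on top 2: 0.3997. limpets: 0.826 > 0.3997 → include.
Rate on top 3: 0.6011. large mussels: 0.48 < 0.6011 → exclude; stop.
Optimal diet: small mussels, dogwhelks, limpets — 3 of 4 types.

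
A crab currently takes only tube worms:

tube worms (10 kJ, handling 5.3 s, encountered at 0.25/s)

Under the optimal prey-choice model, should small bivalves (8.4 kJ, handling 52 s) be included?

Current rate: (0.25×10)/(1 + 0.25×5.3) = 1.075 kJ/s.
Profitability of small bivalves: 8.4/52 = 0.1615 kJ/s.
0.1615 < 1.075, so adding small bivalves would lower the average — exclude it.

No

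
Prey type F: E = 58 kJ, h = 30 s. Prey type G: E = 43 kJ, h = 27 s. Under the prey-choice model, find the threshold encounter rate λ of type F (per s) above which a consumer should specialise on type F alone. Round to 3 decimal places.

0.156 per s

Drop type G once their profitability E₂/h₂ falls below the rate achievable on type F alone: E₂/h₂ = λE₁/(1 + λh₁).
Solve for λ: λE₁h₂ = E₂(1 + λh₁) → λ(E₁h₂ − E₂h₁) = E₂ → λ = E₂/(E₁h₂ − E₂h₁).
λ = 43/(58×27 − 43×30) = 43/276 = 0.1558 per s.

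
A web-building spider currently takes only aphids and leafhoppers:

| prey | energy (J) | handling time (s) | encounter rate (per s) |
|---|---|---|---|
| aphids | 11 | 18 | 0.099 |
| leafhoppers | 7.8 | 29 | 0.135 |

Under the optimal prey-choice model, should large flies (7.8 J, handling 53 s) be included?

No

On aphids and leafhoppers alone, R = ΣλE/(1+Σλh) = 2.142/6.697 = 0.3198 J/s.
Profitability of large flies: 7.8/53 = 0.1472 J/s.
Since 0.1472 < R, time spent handling large flies is better spent searching.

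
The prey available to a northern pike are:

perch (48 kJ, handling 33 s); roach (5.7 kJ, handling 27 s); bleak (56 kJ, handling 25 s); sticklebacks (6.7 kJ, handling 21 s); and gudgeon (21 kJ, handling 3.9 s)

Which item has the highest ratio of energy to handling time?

gudgeon

In descending order of E/h:
gudgeon: 21/3.9 = 5.38 kJ/s
bleak: 56/25 = 2.24 kJ/s
perch: 48/33 = 1.45 kJ/s
sticklebacks: 6.7/21 = 0.319 kJ/s
roach: 5.7/27 = 0.211 kJ/s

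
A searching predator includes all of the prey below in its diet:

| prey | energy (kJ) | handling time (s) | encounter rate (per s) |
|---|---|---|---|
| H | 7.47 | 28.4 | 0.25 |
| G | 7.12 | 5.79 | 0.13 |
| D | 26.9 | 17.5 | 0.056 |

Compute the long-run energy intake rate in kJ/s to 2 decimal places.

0.44 kJ/s

R = (0.25×7.47 + 0.13×7.12 + 0.056×26.9) / (1 + 0.25×28.4 + 0.13×5.79 + 0.056×17.5) = 4.3/9.833 = 0.4373 kJ/s.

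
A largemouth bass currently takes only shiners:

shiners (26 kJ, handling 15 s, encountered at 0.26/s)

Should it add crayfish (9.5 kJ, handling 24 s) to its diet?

On shiners alone, R = ΣλE/(1+Σλh) = 6.76/4.9 = 1.38 kJ/s.
Profitability of crayfish: 9.5/24 = 0.3958 kJ/s.
Since 0.3958 < R, time spent handling crayfish is better spent searching.

No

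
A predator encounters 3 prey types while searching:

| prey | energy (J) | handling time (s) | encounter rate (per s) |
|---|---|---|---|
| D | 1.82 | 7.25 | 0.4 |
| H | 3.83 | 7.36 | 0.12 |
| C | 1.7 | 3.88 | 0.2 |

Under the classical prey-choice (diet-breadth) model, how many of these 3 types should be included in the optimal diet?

E/h in descending order: H 0.52, C 0.438, D 0.251 J/s. The optimal diet is the largest prefix of this list for which every included type satisfies E_i/h_i > R on the types above it.
Rate on top 1: 0.2441. C: 0.438 > 0.2441 → include.
Rate on top 2: 0.3007. D: 0.251 < 0.3007 → exclude; stop.
Optimal diet: H, C — 2 of 3 types.

2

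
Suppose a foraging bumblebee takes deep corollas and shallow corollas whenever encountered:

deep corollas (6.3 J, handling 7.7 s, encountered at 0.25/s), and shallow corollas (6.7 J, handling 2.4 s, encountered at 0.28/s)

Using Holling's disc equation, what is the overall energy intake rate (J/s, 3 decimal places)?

R = Σλ_iE_i / (1 + Σλ_ih_i)
Numerator: 0.25×6.3 + 0.28×6.7 = 3.451
Denominator: 1 + 0.25×7.7 + 0.28×2.4 = 3.597
R = 3.451/3.597 = 0.9594 J/s

0.959 J/s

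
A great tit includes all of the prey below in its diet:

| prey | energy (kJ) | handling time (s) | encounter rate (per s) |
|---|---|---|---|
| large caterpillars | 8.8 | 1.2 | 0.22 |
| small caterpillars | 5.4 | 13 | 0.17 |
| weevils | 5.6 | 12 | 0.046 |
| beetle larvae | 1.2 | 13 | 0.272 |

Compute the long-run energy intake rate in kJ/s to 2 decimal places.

0.45 kJ/s

R = Σλ_iE_i / (1 + Σλ_ih_i)
Numerator: 0.22×8.8 + 0.17×5.4 + 0.046×5.6 + 0.272×1.2 = 3.438
Denominator: 1 + 0.22×1.2 + 0.17×13 + 0.046×12 + 0.272×13 = 7.562
R = 3.438/7.562 = 0.4546 kJ/s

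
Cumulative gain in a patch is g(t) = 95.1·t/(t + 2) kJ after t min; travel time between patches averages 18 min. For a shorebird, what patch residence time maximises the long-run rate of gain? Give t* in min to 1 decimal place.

6.0 min

By the marginal value theorem, leave when the instantaneous gain rate g'(t) equals the habitat-wide average g(t)/(T + t).
g'(t) = 95.1·2/(t + 2)². Setting 95.1·2/(t+2)² = 95.1t/[(t+2)(18+t)] gives 2(18+t) = t(t+2), so t² = 2×18 = 36.
t* = √36 = 6 min.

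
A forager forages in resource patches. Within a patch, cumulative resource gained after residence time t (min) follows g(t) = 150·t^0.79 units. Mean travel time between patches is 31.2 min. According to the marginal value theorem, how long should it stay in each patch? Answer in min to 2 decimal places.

117.37 min

Maximise g(t)/(T+t): set derivative to zero → g'(t)(T+t) = g(t).
g'(t) = 0.79·150·t^-0.21. Setting 0.79·150·t^-0.21 = 150·t^0.79/(31.2+t) gives 0.79(31.2+t) = t, so 0.21·t = 0.79×31.2.
t* = 0.79×31.2/0.21 = 117.4 min.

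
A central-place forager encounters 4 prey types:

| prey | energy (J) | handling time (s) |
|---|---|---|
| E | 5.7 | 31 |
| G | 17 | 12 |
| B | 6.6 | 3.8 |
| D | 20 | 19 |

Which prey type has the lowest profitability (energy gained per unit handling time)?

E

Profitability E/h (J/s): E = 5.7/31 = 0.184, G = 17/12 = 1.42, B = 6.6/3.8 = 1.74, D = 20/19 = 1.05.
Ranked: B > G > D > E.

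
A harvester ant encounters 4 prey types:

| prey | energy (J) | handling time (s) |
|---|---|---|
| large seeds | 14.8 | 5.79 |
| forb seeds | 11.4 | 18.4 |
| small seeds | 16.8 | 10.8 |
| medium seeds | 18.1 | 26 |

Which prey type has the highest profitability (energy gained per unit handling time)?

Profitability E/h (J/s): large seeds = 14.8/5.79 = 2.56, forb seeds = 11.4/18.4 = 0.62, small seeds = 16.8/10.8 = 1.56, medium seeds = 18.1/26 = 0.696.
Ranked: large seeds > small seeds > medium seeds > forb seeds.

large seeds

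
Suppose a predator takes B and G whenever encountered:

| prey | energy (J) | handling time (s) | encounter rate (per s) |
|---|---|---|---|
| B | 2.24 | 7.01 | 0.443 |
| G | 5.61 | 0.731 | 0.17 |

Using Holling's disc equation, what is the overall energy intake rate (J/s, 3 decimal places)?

0.460 J/s

R = (0.443×2.24 + 0.17×5.61) / (1 + 0.443×7.01 + 0.17×0.731) = 1.946/4.23 = 0.4601 J/s.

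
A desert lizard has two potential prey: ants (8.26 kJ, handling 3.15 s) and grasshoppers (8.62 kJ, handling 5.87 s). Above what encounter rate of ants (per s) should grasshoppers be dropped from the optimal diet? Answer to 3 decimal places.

At the threshold, the rate on ants alone equals the profitability of grasshoppers: λ·8.26/(1 + λ·3.15) = 8.62/5.87 = 1.468.
Rearranging, λ(8.26 − 1.468×3.15) = 1.468, so λ = 1.468/3.634 = 0.4041 per s.

0.404 per s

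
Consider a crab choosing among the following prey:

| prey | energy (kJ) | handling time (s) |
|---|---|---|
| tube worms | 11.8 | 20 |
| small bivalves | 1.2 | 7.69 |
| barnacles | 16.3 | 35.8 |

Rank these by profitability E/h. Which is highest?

Profitability E/h (kJ/s): tube worms = 11.8/20 = 0.59, small bivalves = 1.2/7.69 = 0.156, barnacles = 16.3/35.8 = 0.455.
Ranked: tube worms > barnacles > small bivalves.

tube worms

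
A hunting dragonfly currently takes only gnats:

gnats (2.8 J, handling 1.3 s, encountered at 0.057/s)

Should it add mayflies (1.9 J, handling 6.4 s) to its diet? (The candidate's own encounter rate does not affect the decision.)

Yes

Intake rate on the current diet: R = (0.057×2.8) / (1 + 0.057×1.3) = 0.1596/1.074 = 0.1486 J/s.
Profitability of mayflies: 1.9/6.4 = 0.2969 J/s.
0.2969 > 0.1486, so adding mayflies raises the average — include it.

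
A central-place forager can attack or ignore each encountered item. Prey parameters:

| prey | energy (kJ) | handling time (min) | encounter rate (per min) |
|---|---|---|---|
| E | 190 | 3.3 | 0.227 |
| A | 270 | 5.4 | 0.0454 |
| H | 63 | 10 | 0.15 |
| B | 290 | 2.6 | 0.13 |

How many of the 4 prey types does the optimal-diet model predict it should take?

3

Profitabilities (E/h, kJ/min): B 112, E 57.6, A 50, H 6.3. Add prey in this order while the next type's profitability exceeds the intake rate on those already taken.
Rate on top 1: 28.18. E: 57.6 > 28.18 → include.
Rate on top 2: 38.73. A: 50 > 38.73 → include.
Rate on top 3: 39.91. H: 6.3 < 39.91 → exclude; stop.
Optimal diet: B, E, A — 3 of 4 types.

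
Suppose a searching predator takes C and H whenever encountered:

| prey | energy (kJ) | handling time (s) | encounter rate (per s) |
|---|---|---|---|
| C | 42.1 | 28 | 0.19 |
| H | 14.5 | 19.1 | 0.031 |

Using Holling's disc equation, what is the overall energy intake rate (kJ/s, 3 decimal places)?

R = Σλ_iE_i / (1 + Σλ_ih_i)
Numerator: 0.19×42.1 + 0.031×14.5 = 8.449
Denominator: 1 + 0.19×28 + 0.031×19.1 = 6.912
R = 8.449/6.912 = 1.222 kJ/s

1.222 kJ/s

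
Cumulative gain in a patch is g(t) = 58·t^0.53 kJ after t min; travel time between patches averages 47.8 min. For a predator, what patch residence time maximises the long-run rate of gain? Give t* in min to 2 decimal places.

53.90 min

Optimal t* satisfies g'(t*) = g(t*)/(T + t*).
g'(t) = 0.53·58·t^-0.47. Setting 0.53·58·t^-0.47 = 58·t^0.53/(47.8+t) gives 0.53(47.8+t) = t, so 0.47·t = 0.53×47.8.
t* = 0.53×47.8/0.47 = 53.9 min.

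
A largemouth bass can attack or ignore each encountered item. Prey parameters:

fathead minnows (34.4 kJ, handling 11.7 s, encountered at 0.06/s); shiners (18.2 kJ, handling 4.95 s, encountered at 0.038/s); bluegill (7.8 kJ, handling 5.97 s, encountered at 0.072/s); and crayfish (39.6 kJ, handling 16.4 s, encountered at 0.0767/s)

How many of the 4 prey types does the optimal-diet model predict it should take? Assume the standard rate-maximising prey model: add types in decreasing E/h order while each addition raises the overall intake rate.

3

E/h in descending order: shiners 3.68, fathead minnows 2.94, crayfish 2.41, bluegill 1.31 kJ/s. The optimal diet is the largest prefix of this list for which every included type satisfies E_i/h_i > R on the types above it.
Rate on top 1: 0.5821. fathead minnows: 2.94 > 0.5821 → include.
Rate on top 2: 1.458. crayfish: 2.41 > 1.458 → include.
Rate on top 3: 1.84. bluegill: 1.31 < 1.84 → exclude; stop.
Optimal diet: shiners, fathead minnows, crayfish — 3 of 4 types.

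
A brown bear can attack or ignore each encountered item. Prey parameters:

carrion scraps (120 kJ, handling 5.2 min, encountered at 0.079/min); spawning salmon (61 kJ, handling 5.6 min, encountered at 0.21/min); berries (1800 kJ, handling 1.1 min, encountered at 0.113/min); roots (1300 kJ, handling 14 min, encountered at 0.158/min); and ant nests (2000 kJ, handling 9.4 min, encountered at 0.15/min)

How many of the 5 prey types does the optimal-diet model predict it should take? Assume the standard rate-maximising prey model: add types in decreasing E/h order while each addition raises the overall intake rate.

2

E/h in descending order: berries 1.64e+03, ant nests 213, roots 92.9, carrion scraps 23.1, spawning salmon 10.9 kJ/min. The optimal diet is the largest prefix of this list for which every included type satisfies E_i/h_i > R on the types above it.
Rate on top 1: 180.9. ant nests: 213 > 180.9 → include.
Rate on top 2: 198.6. roots: 92.9 < 198.6 → exclude; stop.
Optimal diet: berries, ant nests — 2 of 5 types.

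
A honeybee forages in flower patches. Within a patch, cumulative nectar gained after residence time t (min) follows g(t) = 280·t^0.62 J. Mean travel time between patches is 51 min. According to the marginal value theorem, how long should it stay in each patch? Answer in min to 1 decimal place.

83.2 min

By the marginal value theorem, leave when the instantaneous gain rate g'(t) equals the habitat-wide average g(t)/(T + t).
g'(t) = 0.62·280·t^-0.38. Setting 0.62·280·t^-0.38 = 280·t^0.62/(51+t) gives 0.62(51+t) = t, so 0.38·t = 0.62×51.
t* = 0.62×51/0.38 = 83.21 min.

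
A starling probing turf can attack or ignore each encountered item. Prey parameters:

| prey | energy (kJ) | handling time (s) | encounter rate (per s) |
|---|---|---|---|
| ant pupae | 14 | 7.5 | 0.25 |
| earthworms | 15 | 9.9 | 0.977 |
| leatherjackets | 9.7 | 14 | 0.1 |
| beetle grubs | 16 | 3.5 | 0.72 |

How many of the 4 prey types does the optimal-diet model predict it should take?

Rank by E/h (kJ/s): beetle grubs 4.57, ant pupae 1.87, earthworms 1.52, leatherjackets 0.693. Include each in turn until the next type's E/h falls below the running intake rate.
Rate on top 1: 3.273. ant pupae: 1.87 < 3.273 → exclude; stop.
Optimal diet: beetle grubs — 1 of 4 types.

1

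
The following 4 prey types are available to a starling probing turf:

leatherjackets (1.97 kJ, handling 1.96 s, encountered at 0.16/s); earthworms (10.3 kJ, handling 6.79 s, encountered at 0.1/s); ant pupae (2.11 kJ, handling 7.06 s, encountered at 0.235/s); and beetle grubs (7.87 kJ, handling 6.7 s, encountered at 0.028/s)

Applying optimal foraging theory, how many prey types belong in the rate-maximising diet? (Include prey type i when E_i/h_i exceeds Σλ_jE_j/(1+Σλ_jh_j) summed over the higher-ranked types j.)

3

Rank by E/h (kJ/s): earthworms 1.52, beetle grubs 1.17, leatherjackets 1.01, ant pupae 0.299. Include each in turn until the next type's E/h falls below the running intake rate.
Rate on top 1: 0.6135. beetle grubs: 1.17 > 0.6135 → include.
Rate on top 2: 0.6699. leatherjackets: 1.01 > 0.6699 → include.
Rate on top 3: 0.7181. ant pupae: 0.299 < 0.7181 → exclude; stop.
Optimal diet: earthworms, beetle grubs, leatherjackets — 3 of 4 types.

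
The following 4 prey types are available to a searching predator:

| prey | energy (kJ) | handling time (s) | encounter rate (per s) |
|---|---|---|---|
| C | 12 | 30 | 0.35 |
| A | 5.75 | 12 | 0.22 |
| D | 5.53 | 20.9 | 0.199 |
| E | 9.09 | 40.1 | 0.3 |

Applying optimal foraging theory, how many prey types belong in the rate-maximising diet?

2

Rank by E/h (kJ/s): A 0.479, C 0.4, D 0.265, E 0.227. Include each in turn until the next type's E/h falls below the running intake rate.
Rate on top 1: 0.3475. C: 0.4 > 0.3475 → include.
Rate on top 2: 0.3865. D: 0.265 < 0.3865 → exclude; stop.
Optimal diet: A, C — 2 of 4 types.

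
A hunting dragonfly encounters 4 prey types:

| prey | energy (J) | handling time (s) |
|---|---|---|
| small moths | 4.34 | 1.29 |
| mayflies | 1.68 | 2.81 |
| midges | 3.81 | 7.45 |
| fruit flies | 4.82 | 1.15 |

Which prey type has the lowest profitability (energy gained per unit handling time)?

Profitability E/h (J/s): small moths = 4.34/1.29 = 3.36, mayflies = 1.68/2.81 = 0.598, midges = 3.81/7.45 = 0.511, fruit flies = 4.82/1.15 = 4.19.
Ranked: fruit flies > small moths > mayflies > midges.

midges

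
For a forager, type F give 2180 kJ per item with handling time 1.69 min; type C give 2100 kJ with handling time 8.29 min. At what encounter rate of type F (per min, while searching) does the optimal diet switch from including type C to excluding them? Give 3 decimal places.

0.145 per min

At the threshold, the rate on type F alone equals the profitability of type C: λ·2180/(1 + λ·1.69) = 2100/8.29 = 253.3.
Rearranging, λ(2180 − 253.3×1.69) = 253.3, so λ = 253.3/1752 = 0.1446 per min.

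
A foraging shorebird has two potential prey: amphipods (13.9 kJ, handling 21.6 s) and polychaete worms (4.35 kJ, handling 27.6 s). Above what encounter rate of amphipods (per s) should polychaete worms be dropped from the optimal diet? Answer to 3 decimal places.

0.015 per s

At the threshold, the rate on amphipods alone equals the profitability of polychaete worms: λ·13.9/(1 + λ·21.6) = 4.35/27.6 = 0.1576.
Rearranging, λ(13.9 − 0.1576×21.6) = 0.1576, so λ = 0.1576/10.5 = 0.01502 per s.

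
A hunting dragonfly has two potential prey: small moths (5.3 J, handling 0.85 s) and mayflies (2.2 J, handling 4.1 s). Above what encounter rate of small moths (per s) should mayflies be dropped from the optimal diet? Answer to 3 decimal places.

Drop mayflies once their profitability E₂/h₂ falls below the rate achievable on small moths alone: E₂/h₂ = λE₁/(1 + λh₁).
Solve for λ: λE₁h₂ = E₂(1 + λh₁) → λ(E₁h₂ − E₂h₁) = E₂ → λ = E₂/(E₁h₂ − E₂h₁).
λ = 2.2/(5.3×4.1 − 2.2×0.85) = 2.2/19.86 = 0.1108 per s.

0.111 per s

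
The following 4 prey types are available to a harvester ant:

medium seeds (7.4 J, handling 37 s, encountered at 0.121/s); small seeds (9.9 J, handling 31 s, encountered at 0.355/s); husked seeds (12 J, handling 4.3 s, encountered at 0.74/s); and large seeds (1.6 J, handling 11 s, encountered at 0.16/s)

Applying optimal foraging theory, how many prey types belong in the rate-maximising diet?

E/h in descending order: husked seeds 2.79, small seeds 0.319, medium seeds 0.2, large seeds 0.145 J/s. The optimal diet is the largest prefix of this list for which every included type satisfies E_i/h_i > R on the types above it.
Rate on top 1: 2.123. small seeds: 0.319 < 2.123 → exclude; stop.
Optimal diet: husked seeds — 1 of 4 types.

1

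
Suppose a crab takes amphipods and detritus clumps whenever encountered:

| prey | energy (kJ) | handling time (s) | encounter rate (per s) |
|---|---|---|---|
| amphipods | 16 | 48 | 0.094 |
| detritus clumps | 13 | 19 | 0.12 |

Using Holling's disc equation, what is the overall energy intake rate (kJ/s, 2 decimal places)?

0.39 kJ/s

Energy encountered per unit search time: 0.094×16 + 0.12×13 = 3.064 kJ/s.
Handling time per unit search time: 0.094×48 + 0.12×19 = 6.792.
Rate = 3.064/(1 + 6.792) = 0.3932 kJ/s.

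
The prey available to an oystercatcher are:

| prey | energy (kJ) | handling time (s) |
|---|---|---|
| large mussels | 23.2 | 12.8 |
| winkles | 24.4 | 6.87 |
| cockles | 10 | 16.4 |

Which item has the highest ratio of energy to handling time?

In descending order of E/h:
winkles: 24.4/6.87 = 3.55 kJ/s
large mussels: 23.2/12.8 = 1.81 kJ/s
cockles: 10/16.4 = 0.61 kJ/s

winkles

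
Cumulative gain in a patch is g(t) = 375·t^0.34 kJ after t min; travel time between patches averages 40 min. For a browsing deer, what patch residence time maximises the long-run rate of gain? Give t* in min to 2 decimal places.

20.61 min

Optimal t* satisfies g'(t*) = g(t*)/(T + t*).
g'(t) = 0.34·375·t^-0.66. Setting 0.34·375·t^-0.66 = 375·t^0.34/(40+t) gives 0.34(40+t) = t, so 0.66·t = 0.34×40.
t* = 0.34×40/0.66 = 20.61 min.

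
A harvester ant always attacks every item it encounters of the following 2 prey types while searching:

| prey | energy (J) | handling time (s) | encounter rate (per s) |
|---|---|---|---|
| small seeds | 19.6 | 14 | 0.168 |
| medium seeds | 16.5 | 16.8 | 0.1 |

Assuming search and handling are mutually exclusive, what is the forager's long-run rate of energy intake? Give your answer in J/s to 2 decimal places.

0.98 J/s

R = Σλ_iE_i / (1 + Σλ_ih_i)
Numerator: 0.168×19.6 + 0.1×16.5 = 4.943
Denominator: 1 + 0.168×14 + 0.1×16.8 = 5.032
R = 4.943/5.032 = 0.9823 J/s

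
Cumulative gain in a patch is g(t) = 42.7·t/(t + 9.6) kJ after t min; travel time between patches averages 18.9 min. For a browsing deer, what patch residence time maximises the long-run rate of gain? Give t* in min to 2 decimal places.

13.47 min

By the marginal value theorem, leave when the instantaneous gain rate g'(t) equals the habitat-wide average g(t)/(T + t).
g'(t) = 42.7·9.6/(t + 9.6)². Setting 42.7·9.6/(t+9.6)² = 42.7t/[(t+9.6)(18.9+t)] gives 9.6(18.9+t) = t(t+9.6), so t² = 9.6×18.9 = 181.4.
t* = √181.4 = 13.47 min.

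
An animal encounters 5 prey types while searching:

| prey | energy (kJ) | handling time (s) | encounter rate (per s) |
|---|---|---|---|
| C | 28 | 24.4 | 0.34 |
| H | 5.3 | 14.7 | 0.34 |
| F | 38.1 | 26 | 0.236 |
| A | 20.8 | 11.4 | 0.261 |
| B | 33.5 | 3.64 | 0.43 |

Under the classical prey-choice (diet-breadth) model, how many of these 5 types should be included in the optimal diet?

1

Rank by E/h (kJ/s): B 9.2, A 1.82, F 1.47, C 1.15, H 0.361. Include each in turn until the next type's E/h falls below the running intake rate.
Rate on top 1: 5.616. A: 1.82 < 5.616 → exclude; stop.
Optimal diet: B — 1 of 5 types.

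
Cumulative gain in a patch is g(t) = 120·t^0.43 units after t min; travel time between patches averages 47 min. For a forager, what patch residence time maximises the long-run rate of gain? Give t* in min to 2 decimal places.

35.46 min

By the marginal value theorem, leave when the instantaneous gain rate g'(t) equals the habitat-wide average g(t)/(T + t).
g'(t) = 0.43·120·t^-0.57. Setting 0.43·120·t^-0.57 = 120·t^0.43/(47+t) gives 0.43(47+t) = t, so 0.57·t = 0.43×47.
t* = 0.43×47/0.57 = 35.46 min.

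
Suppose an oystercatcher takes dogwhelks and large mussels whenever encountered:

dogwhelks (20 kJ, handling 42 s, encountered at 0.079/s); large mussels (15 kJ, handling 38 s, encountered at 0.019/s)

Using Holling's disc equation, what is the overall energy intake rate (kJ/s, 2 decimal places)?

0.37 kJ/s

R = Σλ_iE_i / (1 + Σλ_ih_i)
Numerator: 0.079×20 + 0.019×15 = 1.865
Denominator: 1 + 0.079×42 + 0.019×38 = 5.04
R = 1.865/5.04 = 0.37 kJ/s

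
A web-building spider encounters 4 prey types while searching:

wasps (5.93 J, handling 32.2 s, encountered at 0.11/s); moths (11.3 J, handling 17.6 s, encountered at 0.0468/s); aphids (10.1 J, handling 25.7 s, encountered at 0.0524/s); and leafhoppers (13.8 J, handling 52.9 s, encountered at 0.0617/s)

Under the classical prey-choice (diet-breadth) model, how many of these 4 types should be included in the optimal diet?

2

Rank by E/h (J/s): moths 0.642, aphids 0.393, leafhoppers 0.261, wasps 0.184. Include each in turn until the next type's E/h falls below the running intake rate.
Rate on top 1: 0.29. aphids: 0.393 > 0.29 → include.
Rate on top 2: 0.3337. leafhoppers: 0.261 < 0.3337 → exclude; stop.
Optimal diet: moths, aphids — 2 of 4 types.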